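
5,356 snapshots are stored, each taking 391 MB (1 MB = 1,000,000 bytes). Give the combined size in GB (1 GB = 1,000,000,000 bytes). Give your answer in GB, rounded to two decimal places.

2,094.20 GB

Total = 5,356 × 391 MB = 2,094,196 MB
= 2,094,196 × 1,000,000 bytes = 2,094,196,000,000 bytes
1 GB = 1,000,000,000 bytes
2,094,196,000,000 / 1,000,000,000 = 2,094.20 GB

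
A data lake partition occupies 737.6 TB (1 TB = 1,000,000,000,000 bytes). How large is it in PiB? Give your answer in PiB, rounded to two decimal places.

737.6 TB = 737.6 × 10^12 bytes = 737,600,000,000,000 bytes
1 PiB = 2^50 bytes = 1,125,899,906,842,624 bytes
737,600,000,000,000 / 1,125,899,906,842,624 = 0.66 PiB

0.66 PiB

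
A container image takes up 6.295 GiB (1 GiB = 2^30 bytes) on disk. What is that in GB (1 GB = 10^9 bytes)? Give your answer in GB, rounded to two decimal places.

6.76 GB

6.295 GiB = 6.295 × 2^30 bytes = 6,759,204,782.08 bytes
1 GB = 10^9 bytes = 1,000,000,000 bytes
6,759,204,782.08 / 1,000,000,000 = 6.76 GB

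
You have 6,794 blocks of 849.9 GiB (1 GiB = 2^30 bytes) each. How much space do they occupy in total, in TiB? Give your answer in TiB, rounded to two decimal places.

Total = 6,794 × 849.9 GiB = 5774220.6 GiB
= 5774220.6 × 1,073,741,824 bytes = 6,200,022,159,222,374.4 bytes
1 TiB = 1,099,511,627,776 bytes
6,200,022,159,222,374.4 / 1,099,511,627,776 = 5,638.89 TiB

5,638.89 TiB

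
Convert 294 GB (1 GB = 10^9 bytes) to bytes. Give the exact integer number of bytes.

294,000,000,000 bytes

294 × 1,000,000,000 = 294,000,000,000 bytes  (1 GB = 10^9 bytes)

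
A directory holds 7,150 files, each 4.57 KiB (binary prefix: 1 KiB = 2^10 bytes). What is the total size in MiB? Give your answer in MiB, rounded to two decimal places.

31.91 MiB

Total = 7,150 × 4.57 KiB = 32675.5 KiB
= 32675.5 × 1,024 bytes = 33,459,712 bytes
1 MiB = 1,048,576 bytes
33,459,712 / 1,048,576 = 31.91 MiB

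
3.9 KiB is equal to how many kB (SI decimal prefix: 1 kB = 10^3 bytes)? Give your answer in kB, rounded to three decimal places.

3.9 KiB = 3.9 × 2^10 bytes = 3,993.6 bytes
1 kB = 10^3 bytes = 1,000 bytes
3,993.6 / 1,000 = 3.994 kB

3.994 kB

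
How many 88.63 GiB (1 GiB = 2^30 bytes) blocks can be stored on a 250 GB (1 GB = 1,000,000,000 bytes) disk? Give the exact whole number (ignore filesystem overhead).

2

Capacity: 250 GB = 250,000,000,000 bytes
Per item: 88.63 GiB = 95,165,737,861.12 bytes
⌊250,000,000,000 / 95,165,737,861.12⌋ = 2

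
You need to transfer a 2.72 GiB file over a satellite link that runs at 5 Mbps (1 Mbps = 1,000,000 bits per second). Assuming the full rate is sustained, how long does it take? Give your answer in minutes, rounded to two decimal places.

2.72 GiB = 2,920,577,761.28 bytes = 23,364,622,090.24 bits
5 Mbps = 5,000,000 bits/s
time = 23,364,622,090.24 / 5,000,000 = 4,672.924 s
4,672.924 s / 60 = 77.88 minutes

77.88 minutes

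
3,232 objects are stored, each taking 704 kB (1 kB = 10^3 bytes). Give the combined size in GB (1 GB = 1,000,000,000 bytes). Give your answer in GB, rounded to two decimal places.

2.28 GB

Total = 3,232 × 704 kB = 2,275,328 kB
= 2,275,328 × 1,000 bytes = 2,275,328,000 bytes
1 GB = 1,000,000,000 bytes
2,275,328,000 / 1,000,000,000 = 2.28 GB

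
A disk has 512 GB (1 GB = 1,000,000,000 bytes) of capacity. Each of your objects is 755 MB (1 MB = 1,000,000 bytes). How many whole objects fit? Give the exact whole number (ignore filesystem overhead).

Capacity: 512 GB = 512,000,000,000 bytes
Per item: 755 MB = 755,000,000 bytes
⌊512,000,000,000 / 755,000,000⌋ = 678

678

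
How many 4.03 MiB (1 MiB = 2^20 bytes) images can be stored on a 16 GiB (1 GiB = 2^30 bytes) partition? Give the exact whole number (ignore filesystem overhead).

4,065

Capacity: 16 GiB = 17,179,869,184 bytes
Per item: 4.03 MiB = 4,225,761.28 bytes
⌊17,179,869,184 / 4,225,761.28⌋ = 4,065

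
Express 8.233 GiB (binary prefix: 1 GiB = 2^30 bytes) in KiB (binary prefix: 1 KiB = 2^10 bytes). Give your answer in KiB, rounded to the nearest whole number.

8.233 GiB × 1,073,741,824 bytes/GiB = 8,840,116,436.992 bytes
1 KiB = 1,024 bytes
8,840,116,436.992 / 1,024 = 8,632,926 KiB

8,632,926 KiB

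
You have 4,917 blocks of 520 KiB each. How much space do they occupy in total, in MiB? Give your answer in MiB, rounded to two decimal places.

2,496.91 MiB

Total = 4,917 × 520 KiB = 2,556,840 KiB
= 2,556,840 × 1,024 bytes = 2,618,204,160 bytes
1 MiB = 1,048,576 bytes
2,618,204,160 / 1,048,576 = 2,496.91 MiB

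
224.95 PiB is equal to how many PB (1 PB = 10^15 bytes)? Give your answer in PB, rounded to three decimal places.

253.271 PB

224.95 PiB = 224.95 × 2^50 bytes = 253,271,184,044,248,268.8 bytes
1 PB = 1,000,000,000,000,000 bytes
253,271,184,044,248,268.8 / 1,000,000,000,000,000 = 253.271 PB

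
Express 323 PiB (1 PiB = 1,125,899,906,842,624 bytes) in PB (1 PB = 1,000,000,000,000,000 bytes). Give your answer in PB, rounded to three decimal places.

363.666 PB

323 PiB = 323 × 2^50 bytes = 363,665,669,910,167,552 bytes
1 PB = 10^15 bytes = 1,000,000,000,000,000 bytes
363,665,669,910,167,552 / 1,000,000,000,000,000 = 363.666 PB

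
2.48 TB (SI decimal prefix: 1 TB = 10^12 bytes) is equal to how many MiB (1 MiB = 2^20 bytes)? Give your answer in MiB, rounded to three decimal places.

2,365,112.305 MiB

2.48 TB = 2.48 × 10^12 bytes = 2,480,000,000,000 bytes
1 MiB = 2^20 bytes = 1,048,576 bytes
2,480,000,000,000 / 1,048,576 = 2,365,112.305 MiB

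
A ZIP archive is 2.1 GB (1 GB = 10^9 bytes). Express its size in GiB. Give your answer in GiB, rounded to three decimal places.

2.1 GB × 1,000,000,000 bytes/GB = 2,100,000,000 bytes
1 GiB = 2^30 bytes = 1,073,741,824 bytes
2,100,000,000 / 1,073,741,824 = 1.956 GiB

1.956 GiB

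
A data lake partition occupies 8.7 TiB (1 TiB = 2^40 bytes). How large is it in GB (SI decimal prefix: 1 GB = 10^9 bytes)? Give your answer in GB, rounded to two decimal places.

9,565.75 GB

8.7 TiB × 1,099,511,627,776 bytes/TiB = 9,565,751,161,651.2 bytes
1 GB = 10^9 bytes = 1,000,000,000 bytes
9,565,751,161,651.2 / 1,000,000,000 = 9,565.75 GB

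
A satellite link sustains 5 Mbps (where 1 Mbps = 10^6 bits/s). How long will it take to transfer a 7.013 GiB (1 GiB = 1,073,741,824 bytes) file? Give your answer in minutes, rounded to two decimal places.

200.80 minutes

7.013 GiB = 7,530,151,411.712 bytes = 60,241,211,293.696 bits
5 Mbps = 5,000,000 bits/s
time = 60,241,211,293.696 / 5,000,000 = 12,048.242 s
12,048.242 s / 60 = 200.80 minutes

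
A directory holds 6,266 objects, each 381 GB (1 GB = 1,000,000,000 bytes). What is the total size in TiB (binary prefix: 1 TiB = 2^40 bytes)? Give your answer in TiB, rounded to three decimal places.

Total = 6,266 × 381 GB = 2,387,346 GB
= 2,387,346 × 1,000,000,000 bytes = 2,387,346,000,000,000 bytes
1 TiB = 1,099,511,627,776 bytes
2,387,346,000,000,000 / 1,099,511,627,776 = 2,171.279 TiB

2,171.279 TiB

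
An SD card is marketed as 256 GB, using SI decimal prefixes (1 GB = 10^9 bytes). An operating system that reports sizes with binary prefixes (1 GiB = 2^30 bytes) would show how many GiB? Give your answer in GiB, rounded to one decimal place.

238.4 GiB

256 GB = 256 × 10^9 bytes = 256,000,000,000 bytes
1 GiB = 1,073,741,824 bytes
256,000,000,000 / 1,073,741,824 = 238.4 GiB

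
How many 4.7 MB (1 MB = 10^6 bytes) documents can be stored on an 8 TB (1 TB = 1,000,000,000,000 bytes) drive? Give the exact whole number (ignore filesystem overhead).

1,702,127

Capacity: 8 TB = 8,000,000,000,000 bytes
Per item: 4.7 MB = 4,700,000 bytes
⌊8,000,000,000,000 / 4,700,000⌋ = 1,702,127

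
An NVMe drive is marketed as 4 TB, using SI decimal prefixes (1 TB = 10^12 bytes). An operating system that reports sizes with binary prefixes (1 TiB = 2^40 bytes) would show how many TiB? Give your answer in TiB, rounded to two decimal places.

4 TB = 4 × 10^12 bytes = 4,000,000,000,000 bytes
1 TiB = 1,099,511,627,776 bytes
4,000,000,000,000 / 1,099,511,627,776 = 3.64 TiB

3.64 TiB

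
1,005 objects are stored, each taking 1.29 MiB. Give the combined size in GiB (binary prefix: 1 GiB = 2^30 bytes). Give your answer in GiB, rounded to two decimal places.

1.27 GiB

Total = 1,005 × 1.29 MiB = 1296.45 MiB
= 1296.45 × 1,048,576 bytes = 1,359,426,355.2 bytes
1 GiB = 1,073,741,824 bytes
1,359,426,355.2 / 1,073,741,824 = 1.27 GiB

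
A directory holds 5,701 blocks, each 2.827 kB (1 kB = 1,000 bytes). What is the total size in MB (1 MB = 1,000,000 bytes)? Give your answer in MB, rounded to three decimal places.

16.117 MB

Total = 5,701 × 2.827 kB = 16116.727 kB
= 16116.727 × 1,000 bytes = 16,116,727 bytes
1 MB = 1,000,000 bytes
16,116,727 / 1,000,000 = 16.117 MB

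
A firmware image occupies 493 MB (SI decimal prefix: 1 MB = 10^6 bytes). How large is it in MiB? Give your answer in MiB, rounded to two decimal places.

493 MB × 1,000,000 bytes/MB = 493,000,000 bytes
1 MiB = 2^20 bytes = 1,048,576 bytes
493,000,000 / 1,048,576 = 470.16 MiB

470.16 MiB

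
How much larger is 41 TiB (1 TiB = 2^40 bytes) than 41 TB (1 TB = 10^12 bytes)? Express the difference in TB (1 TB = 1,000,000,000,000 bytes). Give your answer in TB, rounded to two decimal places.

41 TiB = 41 × 1,099,511,627,776 = 45,079,976,738,816 bytes
41 TB = 41 × 1,000,000,000,000 = 41,000,000,000,000 bytes
difference = 4,079,976,738,816 bytes
4,079,976,738,816 / 1,000,000,000,000 = 4.08 TB

4.08 TB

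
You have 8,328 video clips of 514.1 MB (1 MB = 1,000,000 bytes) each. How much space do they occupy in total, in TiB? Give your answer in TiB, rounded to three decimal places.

Total = 8,328 × 514.1 MB = 4281424.8 MB
= 4281424.8 × 1,000,000 bytes = 4,281,424,800,000 bytes
1 TiB = 1,099,511,627,776 bytes
4,281,424,800,000 / 1,099,511,627,776 = 3.894 TiB

3.894 TiB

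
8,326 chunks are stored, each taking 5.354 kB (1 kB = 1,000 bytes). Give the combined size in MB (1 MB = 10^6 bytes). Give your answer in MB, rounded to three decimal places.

Total = 8,326 × 5.354 kB = 44577.404 kB
= 44577.404 × 1,000 bytes = 44,577,404 bytes
1 MB = 1,000,000 bytes
44,577,404 / 1,000,000 = 44.577 MB

44.577 MB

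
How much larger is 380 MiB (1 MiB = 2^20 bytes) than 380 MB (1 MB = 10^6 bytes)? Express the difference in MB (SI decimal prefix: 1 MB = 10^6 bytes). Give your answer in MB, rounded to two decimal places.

380 MiB = 380 × 1,048,576 = 398,458,880 bytes
380 MB = 380 × 1,000,000 = 380,000,000 bytes
difference = 18,458,880 bytes
18,458,880 / 1,000,000 = 18.46 MB

18.46 MB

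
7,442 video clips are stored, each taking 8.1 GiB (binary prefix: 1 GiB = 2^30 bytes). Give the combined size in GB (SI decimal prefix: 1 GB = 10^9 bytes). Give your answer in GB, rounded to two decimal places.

Total = 7,442 × 8.1 GiB = 60280.2 GiB
= 60280.2 × 1,073,741,824 bytes = 64,725,371,899,084.8 bytes
1 GB = 1,000,000,000 bytes
64,725,371,899,084.8 / 1,000,000,000 = 64,725.37 GB

64,725.37 GB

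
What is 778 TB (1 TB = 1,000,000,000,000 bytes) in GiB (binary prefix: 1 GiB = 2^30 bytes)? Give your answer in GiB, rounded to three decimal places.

778 TB = 778 × 10^12 bytes = 778,000,000,000,000 bytes
1 GiB = 2^30 bytes = 1,073,741,824 bytes
778,000,000,000,000 / 1,073,741,824 = 724,568.963 GiB

724,568.963 GiB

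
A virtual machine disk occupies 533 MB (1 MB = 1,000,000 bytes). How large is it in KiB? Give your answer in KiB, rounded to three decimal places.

533 MB = 533 × 10^6 bytes = 533,000,000 bytes
1 KiB = 1,024 bytes
533,000,000 / 1,024 = 520,507.813 KiB

520,507.813 KiB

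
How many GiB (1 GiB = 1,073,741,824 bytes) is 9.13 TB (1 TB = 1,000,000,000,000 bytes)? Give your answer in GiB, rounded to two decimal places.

8,502.98 GiB

9.13 TB = 9.13 × 10^12 bytes = 9,130,000,000,000 bytes
1 GiB = 1,073,741,824 bytes
9,130,000,000,000 / 1,073,741,824 = 8,502.98 GiB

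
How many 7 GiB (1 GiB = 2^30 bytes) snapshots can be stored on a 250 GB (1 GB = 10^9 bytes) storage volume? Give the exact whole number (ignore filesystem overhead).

Capacity: 250 GB = 250,000,000,000 bytes
Per item: 7 GiB = 7,516,192,768 bytes
⌊250,000,000,000 / 7,516,192,768⌋ = 33

33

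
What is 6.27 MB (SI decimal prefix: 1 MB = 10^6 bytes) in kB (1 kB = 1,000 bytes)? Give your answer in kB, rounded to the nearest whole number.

6.27 MB × 1,000,000 bytes/MB = 6,270,000 bytes
1 kB = 1,000 bytes
6,270,000 / 1,000 = 6,270 kB

6,270 kB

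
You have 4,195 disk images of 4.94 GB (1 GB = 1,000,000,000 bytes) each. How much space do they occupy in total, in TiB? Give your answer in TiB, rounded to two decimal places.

18.85 TiB

Total = 4,195 × 4.94 GB = 20723.3 GB
= 20723.3 × 1,000,000,000 bytes = 20,723,300,000,000 bytes
1 TiB = 1,099,511,627,776 bytes
20,723,300,000,000 / 1,099,511,627,776 = 18.85 TiB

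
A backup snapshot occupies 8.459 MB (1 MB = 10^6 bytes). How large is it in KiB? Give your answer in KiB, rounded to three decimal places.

8,260.742 KiB

8.459 MB = 8.459 × 10^6 bytes = 8,459,000 bytes
1 KiB = 2^10 bytes = 1,024 bytes
8,459,000 / 1,024 = 8,260.742 KiB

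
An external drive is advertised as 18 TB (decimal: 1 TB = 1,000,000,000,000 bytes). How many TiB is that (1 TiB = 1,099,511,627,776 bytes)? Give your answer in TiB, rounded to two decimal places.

18 TB = 18 × 10^12 bytes = 18,000,000,000,000 bytes
1 TiB = 2^40 bytes = 1,099,511,627,776 bytes
18,000,000,000,000 / 1,099,511,627,776 = 16.37 TiB

16.37 TiB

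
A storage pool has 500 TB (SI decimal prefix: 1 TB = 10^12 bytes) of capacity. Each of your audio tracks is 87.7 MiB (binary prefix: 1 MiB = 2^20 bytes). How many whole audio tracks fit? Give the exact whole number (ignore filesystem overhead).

5,437,139

Capacity: 500 TB = 500,000,000,000,000 bytes
Per item: 87.7 MiB = 91,960,115.2 bytes
⌊500,000,000,000,000 / 91,960,115.2⌋ = 5,437,139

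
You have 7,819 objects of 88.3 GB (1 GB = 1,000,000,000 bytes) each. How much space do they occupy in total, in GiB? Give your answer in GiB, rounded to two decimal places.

Total = 7,819 × 88.3 GB = 690417.7 GB
= 690417.7 × 1,000,000,000 bytes = 690,417,700,000,000 bytes
1 GiB = 1,073,741,824 bytes
690,417,700,000,000 / 1,073,741,824 = 643,001.59 GiB

643,001.59 GiB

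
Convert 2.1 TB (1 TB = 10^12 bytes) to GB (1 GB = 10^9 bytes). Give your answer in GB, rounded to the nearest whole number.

2,100 GB

2.1 TB × 1,000,000,000,000 bytes/TB = 2,100,000,000,000 bytes
1 GB = 1,000,000,000 bytes
2,100,000,000,000 / 1,000,000,000 = 2,100 GB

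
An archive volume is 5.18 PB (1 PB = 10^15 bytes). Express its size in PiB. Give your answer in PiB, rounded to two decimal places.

5.18 PB × 1,000,000,000,000,000 bytes/PB = 5,180,000,000,000,000 bytes
1 PiB = 1,125,899,906,842,624 bytes
5,180,000,000,000,000 / 1,125,899,906,842,624 = 4.60 PiB

4.60 PiB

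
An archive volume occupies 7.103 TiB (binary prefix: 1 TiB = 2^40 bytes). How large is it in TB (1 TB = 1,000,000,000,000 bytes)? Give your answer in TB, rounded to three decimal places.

7.810 TB

7.103 TiB × 1,099,511,627,776 bytes/TiB = 7,809,831,092,092.928 bytes
1 TB = 1,000,000,000,000 bytes
7,809,831,092,092.928 / 1,000,000,000,000 = 7.810 TB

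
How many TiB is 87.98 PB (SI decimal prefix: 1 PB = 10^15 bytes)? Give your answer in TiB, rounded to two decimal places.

80,017.34 TiB

87.98 PB = 87.98 × 10^15 bytes = 87,980,000,000,000,000 bytes
1 TiB = 2^40 bytes = 1,099,511,627,776 bytes
87,980,000,000,000,000 / 1,099,511,627,776 = 80,017.34 TiB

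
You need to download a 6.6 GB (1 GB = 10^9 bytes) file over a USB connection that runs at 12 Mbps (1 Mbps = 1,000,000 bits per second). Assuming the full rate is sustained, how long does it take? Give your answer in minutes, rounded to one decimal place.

6.6 GB = 6,600,000,000 bytes = 52,800,000,000 bits
12 Mbps = 12,000,000 bits/s
time = 52,800,000,000 / 12,000,000 = 4,400.00 s
4,400.00 s / 60 = 73.3 minutes

73.3 minutes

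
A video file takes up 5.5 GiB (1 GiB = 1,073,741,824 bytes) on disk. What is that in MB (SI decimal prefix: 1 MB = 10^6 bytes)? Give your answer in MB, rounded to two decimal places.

5,905.58 MB

5.5 GiB = 5.5 × 2^30 bytes = 5,905,580,032 bytes
1 MB = 1,000,000 bytes
5,905,580,032 / 1,000,000 = 5,905.58 MB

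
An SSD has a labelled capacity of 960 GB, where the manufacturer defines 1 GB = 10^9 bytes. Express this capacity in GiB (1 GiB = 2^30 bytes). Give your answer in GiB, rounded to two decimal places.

894.07 GiB

960 GB = 960 × 10^9 bytes = 960,000,000,000 bytes
1 GiB = 2^30 bytes = 1,073,741,824 bytes
960,000,000,000 / 1,073,741,824 = 894.07 GiB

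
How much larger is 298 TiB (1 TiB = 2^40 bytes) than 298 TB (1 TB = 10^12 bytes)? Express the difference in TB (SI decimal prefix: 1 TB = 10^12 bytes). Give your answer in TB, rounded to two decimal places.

29.65 TB

298 TiB = 298 × 1,099,511,627,776 = 327,654,465,077,248 bytes
298 TB = 298 × 1,000,000,000,000 = 298,000,000,000,000 bytes
difference = 29,654,465,077,248 bytes
29,654,465,077,248 / 1,000,000,000,000 = 29.65 TB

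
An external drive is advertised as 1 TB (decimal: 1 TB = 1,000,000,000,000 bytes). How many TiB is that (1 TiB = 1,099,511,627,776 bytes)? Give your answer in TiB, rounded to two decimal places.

0.91 TiB

1 TB = 1 × 10^12 bytes = 1,000,000,000,000 bytes
1 TiB = 1,099,511,627,776 bytes
1,000,000,000,000 / 1,099,511,627,776 = 0.91 TiB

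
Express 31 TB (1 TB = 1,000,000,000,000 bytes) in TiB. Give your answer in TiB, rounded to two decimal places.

28.19 TiB

31 TB = 31 × 10^12 bytes = 31,000,000,000,000 bytes
1 TiB = 2^40 bytes = 1,099,511,627,776 bytes
31,000,000,000,000 / 1,099,511,627,776 = 28.19 TiB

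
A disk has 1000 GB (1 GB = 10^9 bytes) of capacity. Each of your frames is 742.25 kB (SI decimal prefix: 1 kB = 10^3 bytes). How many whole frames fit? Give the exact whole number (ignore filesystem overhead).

1,347,254

Capacity: 1000 GB = 1,000,000,000,000 bytes
Per item: 742.25 kB = 742,250 bytes
⌊1,000,000,000,000 / 742,250⌋ = 1,347,254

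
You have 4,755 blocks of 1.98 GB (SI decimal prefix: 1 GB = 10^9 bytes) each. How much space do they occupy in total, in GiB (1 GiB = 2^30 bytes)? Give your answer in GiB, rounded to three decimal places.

Total = 4,755 × 1.98 GB = 9414.9 GB
= 9414.9 × 1,000,000,000 bytes = 9,414,900,000,000 bytes
1 GiB = 1,073,741,824 bytes
9,414,900,000,000 / 1,073,741,824 = 8,768.309 GiB

8,768.309 GiB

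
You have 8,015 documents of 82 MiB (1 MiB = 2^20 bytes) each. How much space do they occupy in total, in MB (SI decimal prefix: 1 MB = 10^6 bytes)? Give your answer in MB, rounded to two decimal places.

689,155.60 MB

Total = 8,015 × 82 MiB = 657,230 MiB
= 657,230 × 1,048,576 bytes = 689,155,604,480 bytes
1 MB = 1,000,000 bytes
689,155,604,480 / 1,000,000 = 689,155.60 MB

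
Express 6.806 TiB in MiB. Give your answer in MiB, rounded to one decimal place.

6.806 TiB × 1,099,511,627,776 bytes/TiB = 7,483,276,138,643.456 bytes
1 MiB = 2^20 bytes = 1,048,576 bytes
7,483,276,138,643.456 / 1,048,576 = 7,136,608.3 MiB

7,136,608.3 MiB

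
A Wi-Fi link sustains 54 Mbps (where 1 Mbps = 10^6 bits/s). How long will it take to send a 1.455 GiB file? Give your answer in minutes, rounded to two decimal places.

3.86 minutes

1.455 GiB = 1,562,294,353.92 bytes = 12,498,354,831.36 bits
54 Mbps = 54,000,000 bits/s
time = 12,498,354,831.36 / 54,000,000 = 231.451 s
231.451 s / 60 = 3.86 minutes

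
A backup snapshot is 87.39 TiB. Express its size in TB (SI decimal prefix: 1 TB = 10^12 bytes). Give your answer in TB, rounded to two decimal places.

96.09 TB

87.39 TiB = 87.39 × 2^40 bytes = 96,086,321,151,344.64 bytes
1 TB = 1,000,000,000,000 bytes
96,086,321,151,344.64 / 1,000,000,000,000 = 96.09 TB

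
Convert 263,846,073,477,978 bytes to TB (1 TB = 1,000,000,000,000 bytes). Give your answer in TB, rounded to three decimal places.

263,846,073,477,978 bytes given.
1 TB = 10^12 bytes = 1,000,000,000,000 bytes
263,846,073,477,978 / 1,000,000,000,000 = 263.846 TB

263.846 TB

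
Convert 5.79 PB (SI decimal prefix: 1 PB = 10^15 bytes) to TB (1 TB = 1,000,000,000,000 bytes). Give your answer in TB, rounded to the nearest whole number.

5,790 TB

5.79 PB = 5.79 × 10^15 bytes = 5,790,000,000,000,000 bytes
1 TB = 1,000,000,000,000 bytes
5,790,000,000,000,000 / 1,000,000,000,000 = 5,790 TB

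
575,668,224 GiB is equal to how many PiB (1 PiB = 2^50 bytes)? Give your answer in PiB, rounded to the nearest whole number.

575,668,224 GiB = 575,668,224 × 2^30 bytes = 618,119,048,856,600,576 bytes
1 PiB = 1,125,899,906,842,624 bytes
618,119,048,856,600,576 / 1,125,899,906,842,624 = 549 PiB

549 PiB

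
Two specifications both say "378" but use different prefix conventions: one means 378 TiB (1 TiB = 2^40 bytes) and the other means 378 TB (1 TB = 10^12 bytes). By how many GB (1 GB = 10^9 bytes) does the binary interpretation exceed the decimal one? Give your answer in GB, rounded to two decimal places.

37,615.40 GB

378 TiB = 378 × 1,099,511,627,776 = 415,615,395,299,328 bytes
378 TB = 378 × 1,000,000,000,000 = 378,000,000,000,000 bytes
difference = 37,615,395,299,328 bytes
37,615,395,299,328 / 1,000,000,000 = 37,615.40 GB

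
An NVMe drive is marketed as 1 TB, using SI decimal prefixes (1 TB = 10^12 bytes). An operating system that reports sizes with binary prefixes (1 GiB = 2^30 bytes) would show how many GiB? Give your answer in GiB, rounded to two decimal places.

1 TB = 1 × 10^12 bytes = 1,000,000,000,000 bytes
1 GiB = 2^30 bytes = 1,073,741,824 bytes
1,000,000,000,000 / 1,073,741,824 = 931.32 GiB

931.32 GiB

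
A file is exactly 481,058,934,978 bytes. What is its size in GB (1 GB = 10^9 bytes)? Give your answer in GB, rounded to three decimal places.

481,058,934,978 bytes given.
1 GB = 10^9 bytes = 1,000,000,000 bytes
481,058,934,978 / 1,000,000,000 = 481.059 GB

481.059 GB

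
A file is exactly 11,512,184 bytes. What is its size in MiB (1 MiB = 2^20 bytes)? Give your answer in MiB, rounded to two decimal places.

11,512,184 bytes given.
1 MiB = 1,048,576 bytes
11,512,184 / 1,048,576 = 10.98 MiB

10.98 MiB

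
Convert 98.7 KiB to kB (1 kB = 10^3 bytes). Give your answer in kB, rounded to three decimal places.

101.069 kB

98.7 KiB = 98.7 × 2^10 bytes = 101,068.8 bytes
1 kB = 1,000 bytes
101,068.8 / 1,000 = 101.069 kB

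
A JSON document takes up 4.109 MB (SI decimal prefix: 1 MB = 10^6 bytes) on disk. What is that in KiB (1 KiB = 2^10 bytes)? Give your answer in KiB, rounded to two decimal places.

4.109 MB = 4.109 × 10^6 bytes = 4,109,000 bytes
1 KiB = 2^10 bytes = 1,024 bytes
4,109,000 / 1,024 = 4,012.70 KiB

4,012.70 KiB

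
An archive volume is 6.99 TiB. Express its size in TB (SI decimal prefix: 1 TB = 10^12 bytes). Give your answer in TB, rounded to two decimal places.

6.99 TiB = 6.99 × 2^40 bytes = 7,685,586,278,154.24 bytes
1 TB = 10^12 bytes = 1,000,000,000,000 bytes
7,685,586,278,154.24 / 1,000,000,000,000 = 7.69 TB

7.69 TB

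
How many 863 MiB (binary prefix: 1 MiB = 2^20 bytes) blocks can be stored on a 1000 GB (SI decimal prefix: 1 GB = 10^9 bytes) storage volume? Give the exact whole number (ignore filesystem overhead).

1,105

Capacity: 1000 GB = 1,000,000,000,000 bytes
Per item: 863 MiB = 904,921,088 bytes
⌊1,000,000,000,000 / 904,921,088⌋ = 1,105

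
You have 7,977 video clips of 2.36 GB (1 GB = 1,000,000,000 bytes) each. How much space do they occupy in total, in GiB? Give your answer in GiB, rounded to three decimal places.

17,532.818 GiB

Total = 7,977 × 2.36 GB = 18825.72 GB
= 18825.72 × 1,000,000,000 bytes = 18,825,720,000,000 bytes
1 GiB = 1,073,741,824 bytes
18,825,720,000,000 / 1,073,741,824 = 17,532.818 GiB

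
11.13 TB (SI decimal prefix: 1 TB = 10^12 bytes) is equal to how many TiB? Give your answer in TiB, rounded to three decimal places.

11.13 TB × 1,000,000,000,000 bytes/TB = 11,130,000,000,000 bytes
1 TiB = 1,099,511,627,776 bytes
11,130,000,000,000 / 1,099,511,627,776 = 10.123 TiB

10.123 TiB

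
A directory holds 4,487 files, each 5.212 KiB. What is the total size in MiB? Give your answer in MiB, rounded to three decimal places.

22.838 MiB

Total = 4,487 × 5.212 KiB = 23386.244 KiB
= 23386.244 × 1,024 bytes = 23,947,513.856 bytes
1 MiB = 1,048,576 bytes
23,947,513.856 / 1,048,576 = 22.838 MiB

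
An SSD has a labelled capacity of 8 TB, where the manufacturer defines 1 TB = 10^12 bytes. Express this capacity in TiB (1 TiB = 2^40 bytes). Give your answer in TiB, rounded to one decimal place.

8 TB = 8 × 10^12 bytes = 8,000,000,000,000 bytes
1 TiB = 2^40 bytes = 1,099,511,627,776 bytes
8,000,000,000,000 / 1,099,511,627,776 = 7.3 TiB

7.3 TiB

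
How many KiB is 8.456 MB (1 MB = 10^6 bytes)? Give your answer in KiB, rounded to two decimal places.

8,257.81 KiB

8.456 MB × 1,000,000 bytes/MB = 8,456,000 bytes
1 KiB = 2^10 bytes = 1,024 bytes
8,456,000 / 1,024 = 8,257.81 KiB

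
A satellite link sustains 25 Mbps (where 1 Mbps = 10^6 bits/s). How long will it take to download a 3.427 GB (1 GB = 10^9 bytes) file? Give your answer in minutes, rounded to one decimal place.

3.427 GB = 3,427,000,000 bytes = 27,416,000,000 bits
25 Mbps = 25,000,000 bits/s
time = 27,416,000,000 / 25,000,000 = 1,096.64 s
1,096.64 s / 60 = 18.3 minutes

18.3 minutes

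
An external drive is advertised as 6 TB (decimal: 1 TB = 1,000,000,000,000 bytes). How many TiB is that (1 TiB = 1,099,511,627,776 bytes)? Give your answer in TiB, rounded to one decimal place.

6 TB = 6 × 10^12 bytes = 6,000,000,000,000 bytes
1 TiB = 2^40 bytes = 1,099,511,627,776 bytes
6,000,000,000,000 / 1,099,511,627,776 = 5.5 TiB

5.5 TiB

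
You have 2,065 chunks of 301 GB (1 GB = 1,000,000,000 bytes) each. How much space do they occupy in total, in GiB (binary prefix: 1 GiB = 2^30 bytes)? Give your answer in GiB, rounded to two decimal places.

Total = 2,065 × 301 GB = 621,565 GB
= 621,565 × 1,000,000,000 bytes = 621,565,000,000,000 bytes
1 GiB = 1,073,741,824 bytes
621,565,000,000,000 / 1,073,741,824 = 578,877.52 GiB

578,877.52 GiB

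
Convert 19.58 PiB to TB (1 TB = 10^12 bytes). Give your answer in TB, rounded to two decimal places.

19.58 PiB = 19.58 × 2^50 bytes = 22,045,120,175,978,577.92 bytes
1 TB = 10^12 bytes = 1,000,000,000,000 bytes
22,045,120,175,978,577.92 / 1,000,000,000,000 = 22,045.12 TB

22,045.12 TB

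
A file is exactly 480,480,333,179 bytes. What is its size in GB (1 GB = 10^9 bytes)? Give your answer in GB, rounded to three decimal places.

480.480 GB

480,480,333,179 bytes given.
1 GB = 1,000,000,000 bytes
480,480,333,179 / 1,000,000,000 = 480.480 GB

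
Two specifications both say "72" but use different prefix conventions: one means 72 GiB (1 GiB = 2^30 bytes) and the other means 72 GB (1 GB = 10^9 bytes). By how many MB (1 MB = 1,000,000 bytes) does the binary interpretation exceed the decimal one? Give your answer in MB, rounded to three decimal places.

72 GiB = 72 × 1,073,741,824 = 77,309,411,328 bytes
72 GB = 72 × 1,000,000,000 = 72,000,000,000 bytes
difference = 5,309,411,328 bytes
5,309,411,328 / 1,000,000 = 5,309.411 MB

5,309.411 MB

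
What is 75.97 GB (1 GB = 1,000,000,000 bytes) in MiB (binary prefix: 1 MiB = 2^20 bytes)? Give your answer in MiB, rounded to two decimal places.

72,450.64 MiB

75.97 GB = 75.97 × 10^9 bytes = 75,970,000,000 bytes
1 MiB = 2^20 bytes = 1,048,576 bytes
75,970,000,000 / 1,048,576 = 72,450.64 MiB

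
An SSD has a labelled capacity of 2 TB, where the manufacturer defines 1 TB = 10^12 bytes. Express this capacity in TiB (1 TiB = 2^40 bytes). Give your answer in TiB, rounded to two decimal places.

2 TB = 2 × 10^12 bytes = 2,000,000,000,000 bytes
1 TiB = 1,099,511,627,776 bytes
2,000,000,000,000 / 1,099,511,627,776 = 1.82 TiB

1.82 TiB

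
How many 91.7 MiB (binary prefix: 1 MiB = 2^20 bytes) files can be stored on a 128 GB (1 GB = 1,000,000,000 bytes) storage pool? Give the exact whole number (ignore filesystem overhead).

Capacity: 128 GB = 128,000,000,000 bytes
Per item: 91.7 MiB = 96,154,419.2 bytes
⌊128,000,000,000 / 96,154,419.2⌋ = 1,331

1,331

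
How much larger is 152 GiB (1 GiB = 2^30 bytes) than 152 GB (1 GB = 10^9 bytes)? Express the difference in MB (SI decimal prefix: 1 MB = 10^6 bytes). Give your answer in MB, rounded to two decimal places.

11,208.76 MB

152 GiB = 152 × 1,073,741,824 = 163,208,757,248 bytes
152 GB = 152 × 1,000,000,000 = 152,000,000,000 bytes
difference = 11,208,757,248 bytes
11,208,757,248 / 1,000,000 = 11,208.76 MB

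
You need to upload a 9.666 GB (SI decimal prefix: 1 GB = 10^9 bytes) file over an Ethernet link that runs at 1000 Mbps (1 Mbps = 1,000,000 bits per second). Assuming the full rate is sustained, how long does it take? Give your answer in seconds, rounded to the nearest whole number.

77 seconds

9.666 GB = 9,666,000,000 bytes = 77,328,000,000 bits
1000 Mbps = 1,000,000,000 bits/s
time = 77,328,000,000 / 1,000,000,000 = 77 s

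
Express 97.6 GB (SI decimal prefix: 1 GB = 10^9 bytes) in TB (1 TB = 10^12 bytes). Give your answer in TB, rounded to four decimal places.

97.6 GB = 97.6 × 10^9 bytes = 97,600,000,000 bytes
1 TB = 10^12 bytes = 1,000,000,000,000 bytes
97,600,000,000 / 1,000,000,000,000 = 0.0976 TB

0.0976 TB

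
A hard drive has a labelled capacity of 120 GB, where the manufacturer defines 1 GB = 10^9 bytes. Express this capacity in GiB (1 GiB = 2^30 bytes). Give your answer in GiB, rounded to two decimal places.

111.76 GiB

120 GB = 120 × 10^9 bytes = 120,000,000,000 bytes
1 GiB = 1,073,741,824 bytes
120,000,000,000 / 1,073,741,824 = 111.76 GiB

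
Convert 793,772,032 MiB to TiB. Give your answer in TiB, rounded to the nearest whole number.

757 TiB

793,772,032 MiB = 793,772,032 × 2^20 bytes = 832,330,302,226,432 bytes
1 TiB = 1,099,511,627,776 bytes
832,330,302,226,432 / 1,099,511,627,776 = 757 TiB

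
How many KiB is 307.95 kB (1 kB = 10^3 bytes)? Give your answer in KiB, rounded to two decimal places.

307.95 kB = 307.95 × 10^3 bytes = 307,950 bytes
1 KiB = 2^10 bytes = 1,024 bytes
307,950 / 1,024 = 300.73 KiB

300.73 KiB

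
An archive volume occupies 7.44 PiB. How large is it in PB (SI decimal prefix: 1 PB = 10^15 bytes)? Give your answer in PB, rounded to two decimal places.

8.38 PB

7.44 PiB = 7.44 × 2^50 bytes = 8,376,695,306,909,122.56 bytes
1 PB = 1,000,000,000,000,000 bytes
8,376,695,306,909,122.56 / 1,000,000,000,000,000 = 8.38 PB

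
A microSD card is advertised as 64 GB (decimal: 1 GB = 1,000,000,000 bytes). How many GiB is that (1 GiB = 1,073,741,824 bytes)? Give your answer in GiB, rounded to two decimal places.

59.60 GiB

64 GB = 64 × 10^9 bytes = 64,000,000,000 bytes
1 GiB = 2^30 bytes = 1,073,741,824 bytes
64,000,000,000 / 1,073,741,824 = 59.60 GiB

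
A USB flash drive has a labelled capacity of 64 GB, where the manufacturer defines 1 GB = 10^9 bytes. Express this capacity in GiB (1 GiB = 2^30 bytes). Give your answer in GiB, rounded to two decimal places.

59.60 GiB

64 GB = 64 × 10^9 bytes = 64,000,000,000 bytes
1 GiB = 2^30 bytes = 1,073,741,824 bytes
64,000,000,000 / 1,073,741,824 = 59.60 GiB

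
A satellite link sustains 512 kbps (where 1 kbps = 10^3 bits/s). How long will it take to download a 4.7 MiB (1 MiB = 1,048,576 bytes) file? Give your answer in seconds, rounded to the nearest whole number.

77 seconds

4.7 MiB = 4,928,307.2 bytes = 39,426,457.6 bits
512 kbps = 512,000 bits/s
time = 39,426,457.6 / 512,000 = 77 s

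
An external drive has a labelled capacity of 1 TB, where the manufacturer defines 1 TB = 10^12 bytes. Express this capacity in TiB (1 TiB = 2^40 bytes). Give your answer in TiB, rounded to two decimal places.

0.91 TiB

1 TB × 1,000,000,000,000 bytes/TB = 1,000,000,000,000 bytes
1 TiB = 2^40 bytes = 1,099,511,627,776 bytes
1,000,000,000,000 / 1,099,511,627,776 = 0.91 TiB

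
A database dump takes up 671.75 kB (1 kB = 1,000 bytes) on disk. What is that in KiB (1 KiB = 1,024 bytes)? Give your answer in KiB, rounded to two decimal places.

656.01 KiB

671.75 kB = 671.75 × 10^3 bytes = 671,750 bytes
1 KiB = 2^10 bytes = 1,024 bytes
671,750 / 1,024 = 656.01 KiB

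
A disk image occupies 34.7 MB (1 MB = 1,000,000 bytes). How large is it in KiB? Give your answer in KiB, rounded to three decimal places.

34.7 MB = 34.7 × 10^6 bytes = 34,700,000 bytes
1 KiB = 1,024 bytes
34,700,000 / 1,024 = 33,886.719 KiB

33,886.719 KiB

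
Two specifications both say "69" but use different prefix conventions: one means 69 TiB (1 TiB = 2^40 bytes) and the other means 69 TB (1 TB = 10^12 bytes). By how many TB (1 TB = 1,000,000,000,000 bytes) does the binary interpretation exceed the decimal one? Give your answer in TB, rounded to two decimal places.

69 TiB = 69 × 1,099,511,627,776 = 75,866,302,316,544 bytes
69 TB = 69 × 1,000,000,000,000 = 69,000,000,000,000 bytes
difference = 6,866,302,316,544 bytes
6,866,302,316,544 / 1,000,000,000,000 = 6.87 TB

6.87 TB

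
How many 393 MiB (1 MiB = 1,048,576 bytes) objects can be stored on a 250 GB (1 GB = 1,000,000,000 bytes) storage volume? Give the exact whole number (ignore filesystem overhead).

Capacity: 250 GB = 250,000,000,000 bytes
Per item: 393 MiB = 412,090,368 bytes
⌊250,000,000,000 / 412,090,368⌋ = 606

606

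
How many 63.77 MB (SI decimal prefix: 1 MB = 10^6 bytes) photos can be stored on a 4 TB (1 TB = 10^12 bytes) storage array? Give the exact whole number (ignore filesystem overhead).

Capacity: 4 TB = 4,000,000,000,000 bytes
Per item: 63.77 MB = 63,770,000 bytes
⌊4,000,000,000,000 / 63,770,000⌋ = 62,725

62,725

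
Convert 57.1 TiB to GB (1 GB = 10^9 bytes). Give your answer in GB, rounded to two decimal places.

57.1 TiB = 57.1 × 2^40 bytes = 62,782,113,946,009.6 bytes
1 GB = 10^9 bytes = 1,000,000,000 bytes
62,782,113,946,009.6 / 1,000,000,000 = 62,782.11 GB

62,782.11 GB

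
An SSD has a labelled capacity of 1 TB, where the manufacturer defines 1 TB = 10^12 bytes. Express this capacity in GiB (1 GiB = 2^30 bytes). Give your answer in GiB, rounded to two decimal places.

1 TB × 1,000,000,000,000 bytes/TB = 1,000,000,000,000 bytes
1 GiB = 1,073,741,824 bytes
1,000,000,000,000 / 1,073,741,824 = 931.32 GiB

931.32 GiB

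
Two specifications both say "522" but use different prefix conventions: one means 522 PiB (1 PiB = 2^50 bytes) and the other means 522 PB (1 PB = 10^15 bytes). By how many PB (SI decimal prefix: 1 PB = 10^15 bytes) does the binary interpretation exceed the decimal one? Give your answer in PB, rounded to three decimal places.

65.720 PB

522 PiB = 522 × 1,125,899,906,842,624 = 587,719,751,371,849,728 bytes
522 PB = 522 × 1,000,000,000,000,000 = 522,000,000,000,000,000 bytes
difference = 65,719,751,371,849,728 bytes
65,719,751,371,849,728 / 1,000,000,000,000,000 = 65.720 PB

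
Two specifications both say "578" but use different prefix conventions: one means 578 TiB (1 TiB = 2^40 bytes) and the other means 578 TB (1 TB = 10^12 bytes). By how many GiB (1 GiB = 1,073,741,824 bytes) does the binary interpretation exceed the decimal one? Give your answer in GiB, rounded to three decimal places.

53,567.552 GiB

578 TiB = 578 × 1,099,511,627,776 = 635,517,720,854,528 bytes
578 TB = 578 × 1,000,000,000,000 = 578,000,000,000,000 bytes
difference = 57,517,720,854,528 bytes
57,517,720,854,528 / 1,073,741,824 = 53,567.552 GiB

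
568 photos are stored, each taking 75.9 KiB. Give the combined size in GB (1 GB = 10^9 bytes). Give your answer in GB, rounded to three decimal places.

Total = 568 × 75.9 KiB = 43111.2 KiB
= 43111.2 × 1,024 bytes = 44,145,868.8 bytes
1 GB = 1,000,000,000 bytes
44,145,868.8 / 1,000,000,000 = 0.044 GB

0.044 GB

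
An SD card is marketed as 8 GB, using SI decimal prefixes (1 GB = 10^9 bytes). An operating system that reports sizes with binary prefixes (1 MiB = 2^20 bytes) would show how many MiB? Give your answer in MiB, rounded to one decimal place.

8 GB = 8 × 10^9 bytes = 8,000,000,000 bytes
1 MiB = 1,048,576 bytes
8,000,000,000 / 1,048,576 = 7,629.4 MiB

7,629.4 MiB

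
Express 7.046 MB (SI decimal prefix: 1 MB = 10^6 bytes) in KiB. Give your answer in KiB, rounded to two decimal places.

7.046 MB = 7.046 × 10^6 bytes = 7,046,000 bytes
1 KiB = 2^10 bytes = 1,024 bytes
7,046,000 / 1,024 = 6,880.86 KiB

6,880.86 KiB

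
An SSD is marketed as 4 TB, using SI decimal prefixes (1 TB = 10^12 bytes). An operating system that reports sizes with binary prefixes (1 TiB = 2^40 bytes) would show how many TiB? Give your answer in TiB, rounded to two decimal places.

3.64 TiB

4 TB = 4 × 10^12 bytes = 4,000,000,000,000 bytes
1 TiB = 1,099,511,627,776 bytes
4,000,000,000,000 / 1,099,511,627,776 = 3.64 TiB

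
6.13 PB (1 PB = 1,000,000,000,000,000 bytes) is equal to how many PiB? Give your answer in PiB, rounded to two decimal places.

5.44 PiB

6.13 PB = 6.13 × 10^15 bytes = 6,130,000,000,000,000 bytes
1 PiB = 2^50 bytes = 1,125,899,906,842,624 bytes
6,130,000,000,000,000 / 1,125,899,906,842,624 = 5.44 PiB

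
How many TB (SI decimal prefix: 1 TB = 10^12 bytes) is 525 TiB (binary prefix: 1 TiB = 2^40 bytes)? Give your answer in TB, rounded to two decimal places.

525 TiB × 1,099,511,627,776 bytes/TiB = 577,243,604,582,400 bytes
1 TB = 1,000,000,000,000 bytes
577,243,604,582,400 / 1,000,000,000,000 = 577.24 TB

577.24 TB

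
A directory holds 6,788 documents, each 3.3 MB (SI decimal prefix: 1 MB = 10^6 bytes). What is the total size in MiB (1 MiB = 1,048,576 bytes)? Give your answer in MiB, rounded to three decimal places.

Total = 6,788 × 3.3 MB = 22400.4 MB
= 22400.4 × 1,000,000 bytes = 22,400,400,000 bytes
1 MiB = 1,048,576 bytes
22,400,400,000 / 1,048,576 = 21,362.686 MiB

21,362.686 MiB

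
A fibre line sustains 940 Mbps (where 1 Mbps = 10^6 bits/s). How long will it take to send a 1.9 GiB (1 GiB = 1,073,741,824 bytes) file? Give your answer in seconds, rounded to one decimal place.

17.4 seconds

1.9 GiB = 2,040,109,465.6 bytes = 16,320,875,724.8 bits
940 Mbps = 940,000,000 bits/s
time = 16,320,875,724.8 / 940,000,000 = 17.4 s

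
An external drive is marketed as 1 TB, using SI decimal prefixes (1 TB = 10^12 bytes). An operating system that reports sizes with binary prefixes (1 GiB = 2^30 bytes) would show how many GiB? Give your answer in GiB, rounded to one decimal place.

931.3 GiB

1 TB × 1,000,000,000,000 bytes/TB = 1,000,000,000,000 bytes
1 GiB = 2^30 bytes = 1,073,741,824 bytes
1,000,000,000,000 / 1,073,741,824 = 931.3 GiB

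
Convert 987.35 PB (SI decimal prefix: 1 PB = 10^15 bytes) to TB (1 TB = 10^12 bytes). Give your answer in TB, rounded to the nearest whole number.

987,350 TB

987.35 PB = 987.35 × 10^15 bytes = 987,350,000,000,000,000 bytes
1 TB = 1,000,000,000,000 bytes
987,350,000,000,000,000 / 1,000,000,000,000 = 987,350 TB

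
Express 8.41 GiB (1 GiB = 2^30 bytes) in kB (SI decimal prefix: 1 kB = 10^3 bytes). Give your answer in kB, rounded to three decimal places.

9,030,168.740 kB

8.41 GiB × 1,073,741,824 bytes/GiB = 9,030,168,739.84 bytes
1 kB = 10^3 bytes = 1,000 bytes
9,030,168,739.84 / 1,000 = 9,030,168.740 kB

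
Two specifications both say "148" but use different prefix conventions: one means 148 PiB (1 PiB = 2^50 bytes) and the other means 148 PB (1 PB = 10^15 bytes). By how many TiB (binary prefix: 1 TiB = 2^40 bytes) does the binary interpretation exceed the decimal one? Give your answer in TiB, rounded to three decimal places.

148 PiB = 148 × 1,125,899,906,842,624 = 166,633,186,212,708,352 bytes
148 PB = 148 × 1,000,000,000,000,000 = 148,000,000,000,000,000 bytes
difference = 18,633,186,212,708,352 bytes
18,633,186,212,708,352 / 1,099,511,627,776 = 16,946.784 TiB

16,946.784 TiB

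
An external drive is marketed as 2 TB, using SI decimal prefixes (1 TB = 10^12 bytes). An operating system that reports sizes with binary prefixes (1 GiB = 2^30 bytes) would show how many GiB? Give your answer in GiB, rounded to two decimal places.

1,862.65 GiB

2 TB = 2 × 10^12 bytes = 2,000,000,000,000 bytes
1 GiB = 2^30 bytes = 1,073,741,824 bytes
2,000,000,000,000 / 1,073,741,824 = 1,862.65 GiB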